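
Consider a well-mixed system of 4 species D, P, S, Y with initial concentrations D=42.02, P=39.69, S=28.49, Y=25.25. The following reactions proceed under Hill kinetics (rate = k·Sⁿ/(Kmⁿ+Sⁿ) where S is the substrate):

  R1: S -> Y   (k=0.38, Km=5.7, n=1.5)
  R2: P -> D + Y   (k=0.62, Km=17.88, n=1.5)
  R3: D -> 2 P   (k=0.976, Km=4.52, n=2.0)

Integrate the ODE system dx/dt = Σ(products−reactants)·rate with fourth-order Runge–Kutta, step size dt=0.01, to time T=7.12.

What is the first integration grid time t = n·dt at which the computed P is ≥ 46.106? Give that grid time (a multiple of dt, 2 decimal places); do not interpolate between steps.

RK4 with dt=0.01: 712 steps to T=7.12. Trajectory (selected grid times):
t=0.00: D=42.02 P=39.69 S=28.49 Y=25.25
t=0.79: D=41.64 P=40.84 S=28.21 Y=25.90
t=1.58: D=41.26 P=41.98 S=27.94 Y=26.56
t=2.37: D=40.88 P=43.12 S=27.66 Y=27.22
t=3.16: D=40.50 P=44.25 S=27.39 Y=27.88
t=3.96: D=40.13 P=45.40 S=27.11 Y=28.56
t=4.45: D=39.90 P=46.10 S=26.94 Y=28.97
t=4.46: D=39.90 P=46.11 S=26.94 Y=28.98
t=4.75: D=39.76 P=46.53 S=26.84 Y=29.22
t=5.54: D=39.40 P=47.65 S=26.57 Y=29.89
t=6.33: D=39.04 P=48.77 S=26.29 Y=30.57
t=7.12: D=38.68 P=49.89 S=26.02 Y=31.24
P(4.45)=46.099 < 46.106 but P(4.46)=46.113 ≥ 46.106, so the first grid time is t=4.46.

Threshold first reached at t = 4.46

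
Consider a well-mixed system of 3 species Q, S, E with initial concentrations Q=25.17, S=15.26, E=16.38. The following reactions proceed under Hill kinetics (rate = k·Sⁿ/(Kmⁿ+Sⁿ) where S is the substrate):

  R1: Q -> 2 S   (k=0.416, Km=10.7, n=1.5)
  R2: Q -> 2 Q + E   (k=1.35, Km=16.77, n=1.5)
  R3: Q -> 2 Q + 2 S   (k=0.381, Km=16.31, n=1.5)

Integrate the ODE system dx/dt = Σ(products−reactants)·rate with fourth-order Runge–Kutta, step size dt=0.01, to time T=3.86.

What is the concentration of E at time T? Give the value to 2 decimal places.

E at T = 19.86

RK4 with dt=0.01: 386 steps to T=3.86. Trajectory (selected grid times):
t=0.00: Q=25.17 S=15.26 E=16.38
t=0.43: Q=25.52 S=15.76 E=16.76
t=0.86: Q=25.86 S=16.26 E=17.14
t=1.29: Q=26.21 S=16.76 E=17.52
t=1.72: Q=26.57 S=17.26 E=17.91
t=2.14: Q=26.91 S=17.76 E=18.28
t=2.57: Q=27.27 S=18.27 E=18.67
t=3.00: Q=27.63 S=18.78 E=19.07
t=3.43: Q=28.00 S=19.30 E=19.46
t=3.86: Q=28.37 S=19.81 E=19.86
Read off E at T=3.86: 19.86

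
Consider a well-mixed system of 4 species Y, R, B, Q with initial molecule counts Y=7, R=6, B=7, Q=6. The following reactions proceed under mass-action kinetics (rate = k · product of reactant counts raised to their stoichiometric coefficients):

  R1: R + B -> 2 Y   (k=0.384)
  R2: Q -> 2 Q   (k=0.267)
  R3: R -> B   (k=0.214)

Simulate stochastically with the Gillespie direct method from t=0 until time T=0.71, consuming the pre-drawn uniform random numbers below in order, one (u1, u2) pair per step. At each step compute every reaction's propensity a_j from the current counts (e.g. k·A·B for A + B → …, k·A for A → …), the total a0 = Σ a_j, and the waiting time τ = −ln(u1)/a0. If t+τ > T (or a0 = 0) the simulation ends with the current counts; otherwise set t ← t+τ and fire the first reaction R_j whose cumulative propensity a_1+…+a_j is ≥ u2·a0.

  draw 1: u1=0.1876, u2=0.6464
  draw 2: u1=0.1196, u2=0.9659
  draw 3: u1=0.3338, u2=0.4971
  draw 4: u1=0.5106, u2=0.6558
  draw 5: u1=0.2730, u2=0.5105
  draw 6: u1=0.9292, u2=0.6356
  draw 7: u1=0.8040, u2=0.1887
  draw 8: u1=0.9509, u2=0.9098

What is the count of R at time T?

t=0.000: Y=7 R=6 B=7 Q=6
Draw 1: a1=16.128, a2=1.602, a3=1.284, a0=19.014; τ=−ln(0.1876)/19.014=0.088 → t=0.088; u2·a0=0.6464·19.014=12.291 ≤ a1=16.128 → R1 fires; Y=9 R=5 B=6 Q=6
Draw 2: a1=11.520, a2=1.602, a3=1.070, a0=14.192; τ=−ln(0.1196)/14.192=0.150 → t=0.238; u2·a0=0.9659·14.192=13.708; a1+a2=13.122 < 13.708 ≤ a1+…+a3=14.192 → R3 fires; Y=9 R=4 B=7 Q=6
Draw 3: a1=10.752, a2=1.602, a3=0.856, a0=13.210; τ=−ln(0.3338)/13.210=0.083 → t=0.321; u2·a0=0.4971·13.210=6.567 ≤ a1=10.752 → R1 fires; Y=11 R=3 B=6 Q=6
Draw 4: a1=6.912, a2=1.602, a3=0.642, a0=9.156; τ=−ln(0.5106)/9.156=0.073 → t=0.394; u2·a0=0.6558·9.156=6.005 ≤ a1=6.912 → R1 fires; Y=13 R=2 B=5 Q=6
Draw 5: a1=3.840, a2=1.602, a3=0.428, a0=5.870; τ=−ln(0.2730)/5.870=0.221 → t=0.615; u2·a0=0.5105·5.870=2.997 ≤ a1=3.840 → R1 fires; Y=15 R=1 B=4 Q=6
Draw 6: a1=1.536, a2=1.602, a3=0.214, a0=3.352; τ=−ln(0.9292)/3.352=0.022 → t=0.637; u2·a0=0.6356·3.352=2.131; a1=1.536 < 2.131 ≤ a1+a2=3.138 → R2 fires; Y=15 R=1 B=4 Q=7
Draw 7: a1=1.536, a2=1.869, a3=0.214, a0=3.619; τ=−ln(0.8040)/3.619=0.060 → t=0.697; u2·a0=0.1887·3.619=0.683 ≤ a1=1.536 → R1 fires; Y=17 R=0 B=3 Q=7
Draw 8: a1=0.000, a2=1.869, a3=0.000, a0=1.869; τ=−ln(0.9509)/1.869=0.027 → t=0.724 > T=0.71: stop.
Read off R at T=0.71: 0

R at T = 0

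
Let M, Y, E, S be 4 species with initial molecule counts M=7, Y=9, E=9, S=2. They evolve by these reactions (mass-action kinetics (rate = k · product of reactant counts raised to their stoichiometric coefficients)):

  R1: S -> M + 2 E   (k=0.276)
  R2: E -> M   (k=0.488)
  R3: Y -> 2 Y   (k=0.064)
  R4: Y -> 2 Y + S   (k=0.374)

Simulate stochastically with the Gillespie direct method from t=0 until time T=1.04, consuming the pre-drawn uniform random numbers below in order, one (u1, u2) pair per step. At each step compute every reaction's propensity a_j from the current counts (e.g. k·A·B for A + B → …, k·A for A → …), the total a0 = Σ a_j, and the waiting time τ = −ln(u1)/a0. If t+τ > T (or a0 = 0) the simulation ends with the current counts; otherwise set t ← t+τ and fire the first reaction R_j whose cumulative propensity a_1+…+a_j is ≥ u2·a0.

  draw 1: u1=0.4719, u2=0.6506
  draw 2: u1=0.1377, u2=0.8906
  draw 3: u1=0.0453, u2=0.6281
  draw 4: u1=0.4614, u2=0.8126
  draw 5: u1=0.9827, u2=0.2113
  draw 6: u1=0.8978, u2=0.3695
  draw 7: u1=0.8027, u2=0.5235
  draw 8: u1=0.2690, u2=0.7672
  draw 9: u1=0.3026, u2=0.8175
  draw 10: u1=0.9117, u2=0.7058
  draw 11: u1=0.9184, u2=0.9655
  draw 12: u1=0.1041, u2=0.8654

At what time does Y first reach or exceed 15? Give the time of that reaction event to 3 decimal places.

Threshold first reached at t = 0.810

t=0.000: M=7 Y=9 E=9 S=2
Draw 1: a1=0.552, a2=4.392, a3=0.576, a4=3.366, a0=8.886; τ=−ln(0.4719)/8.886=0.085 → t=0.085; u2·a0=0.6506·8.886=5.781; a1+…+a3=5.520 < 5.781 ≤ a1+…+a4=8.886 → R4 fires; M=7 Y=10 E=9 S=3
Draw 2: a1=0.828, a2=4.392, a3=0.640, a4=3.740, a0=9.600; τ=−ln(0.1377)/9.600=0.207 → t=0.291; u2·a0=0.8906·9.600=8.550; a1+…+a3=5.860 < 8.550 ≤ a1+…+a4=9.600 → R4 fires; M=7 Y=11 E=9 S=4
Draw 3: a1=1.104, a2=4.392, a3=0.704, a4=4.114, a0=10.314; τ=−ln(0.0453)/10.314=0.300 → t=0.591; u2·a0=0.6281·10.314=6.478; a1+…+a3=6.200 < 6.478 ≤ a1+…+a4=10.314 → R4 fires; M=7 Y=12 E=9 S=5
Draw 4: a1=1.380, a2=4.392, a3=0.768, a4=4.488, a0=11.028; τ=−ln(0.4614)/11.028=0.070 → t=0.661; u2·a0=0.8126·11.028=8.961; a1+…+a3=6.540 < 8.961 ≤ a1+…+a4=11.028 → R4 fires; M=7 Y=13 E=9 S=6
Draw 5: a1=1.656, a2=4.392, a3=0.832, a4=4.862, a0=11.742; τ=−ln(0.9827)/11.742=0.001 → t=0.663; u2·a0=0.2113·11.742=2.481; a1=1.656 < 2.481 ≤ a1+a2=6.048 → R2 fires; M=8 Y=13 E=8 S=6
Draw 6: a1=1.656, a2=3.904, a3=0.832, a4=4.862, a0=11.254; τ=−ln(0.8978)/11.254=0.010 → t=0.672; u2·a0=0.3695·11.254=4.158; a1=1.656 < 4.158 ≤ a1+a2=5.560 → R2 fires; M=9 Y=13 E=7 S=6
Draw 7: a1=1.656, a2=3.416, a3=0.832, a4=4.862, a0=10.766; τ=−ln(0.8027)/10.766=0.020 → t=0.693; u2·a0=0.5235·10.766=5.636; a1+a2=5.072 < 5.636 ≤ a1+…+a3=5.904 → R3 fires; M=9 Y=14 E=7 S=6
Draw 8: a1=1.656, a2=3.416, a3=0.896, a4=5.236, a0=11.204; τ=−ln(0.2690)/11.204=0.117 → t=0.810; u2·a0=0.7672·11.204=8.596; a1+…+a3=5.968 < 8.596 ≤ a1+…+a4=11.204 → R4 fires; M=9 Y=15 E=7 S=7
Draw 9: a1=1.932, a2=3.416, a3=0.960, a4=5.610, a0=11.918; τ=−ln(0.3026)/11.918=0.100 → t=0.910; u2·a0=0.8175·11.918=9.743; a1+…+a3=6.308 < 9.743 ≤ a1+…+a4=11.918 → R4 fires; M=9 Y=16 E=7 S=8
Draw 10: a1=2.208, a2=3.416, a3=1.024, a4=5.984, a0=12.632; τ=−ln(0.9117)/12.632=0.007 → t=0.917; u2·a0=0.7058·12.632=8.916; a1+…+a3=6.648 < 8.916 ≤ a1+…+a4=12.632 → R4 fires; M=9 Y=17 E=7 S=9
Draw 11: a1=2.484, a2=3.416, a3=1.088, a4=6.358, a0=13.346; τ=−ln(0.9184)/13.346=0.006 → t=0.924; u2·a0=0.9655·13.346=12.886; a1+…+a3=6.988 < 12.886 ≤ a1+…+a4=13.346 → R4 fires; M=9 Y=18 E=7 S=10
Draw 12: a1=2.760, a2=3.416, a3=1.152, a4=6.732, a0=14.060; τ=−ln(0.1041)/14.060=0.161 → t=1.085 > T=1.04: stop.
Y first becomes ≥ 15 when it reaches 15 at the event at t=0.810.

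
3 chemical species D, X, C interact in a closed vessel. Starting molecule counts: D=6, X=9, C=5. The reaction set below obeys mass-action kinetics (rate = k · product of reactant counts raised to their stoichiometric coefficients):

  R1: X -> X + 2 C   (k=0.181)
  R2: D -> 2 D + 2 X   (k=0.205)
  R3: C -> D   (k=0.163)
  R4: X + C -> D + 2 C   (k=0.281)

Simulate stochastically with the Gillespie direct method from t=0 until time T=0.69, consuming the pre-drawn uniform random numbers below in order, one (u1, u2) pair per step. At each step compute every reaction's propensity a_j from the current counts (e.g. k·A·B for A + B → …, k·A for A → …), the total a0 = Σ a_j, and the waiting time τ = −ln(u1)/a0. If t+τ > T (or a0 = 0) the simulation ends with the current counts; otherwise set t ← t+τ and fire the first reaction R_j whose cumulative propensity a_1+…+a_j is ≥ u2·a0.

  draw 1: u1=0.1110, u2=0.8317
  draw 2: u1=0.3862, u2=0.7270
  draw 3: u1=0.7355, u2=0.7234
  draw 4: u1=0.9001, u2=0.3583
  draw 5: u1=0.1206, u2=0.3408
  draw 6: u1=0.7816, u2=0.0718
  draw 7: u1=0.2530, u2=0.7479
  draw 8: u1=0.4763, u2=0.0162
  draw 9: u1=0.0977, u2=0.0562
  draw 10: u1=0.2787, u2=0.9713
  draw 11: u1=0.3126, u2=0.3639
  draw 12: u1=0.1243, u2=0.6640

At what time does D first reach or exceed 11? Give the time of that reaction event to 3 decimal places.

Threshold first reached at t = 0.337

t=0.000: D=6 X=9 C=5
Draw 1: a1=1.629, a2=1.230, a3=0.815, a4=12.645, a0=16.319; τ=−ln(0.1110)/16.319=0.135 → t=0.135; u2·a0=0.8317·16.319=13.573; a1+…+a3=3.674 < 13.573 ≤ a1+…+a4=16.319 → R4 fires; D=7 X=8 C=6
Draw 2: a1=1.448, a2=1.435, a3=0.978, a4=13.488, a0=17.349; τ=−ln(0.3862)/17.349=0.055 → t=0.190; u2·a0=0.7270·17.349=12.613; a1+…+a3=3.861 < 12.613 ≤ a1+…+a4=17.349 → R4 fires; D=8 X=7 C=7
Draw 3: a1=1.267, a2=1.640, a3=1.141, a4=13.769, a0=17.817; τ=−ln(0.7355)/17.817=0.017 → t=0.207; u2·a0=0.7234·17.817=12.889; a1+…+a3=4.048 < 12.889 ≤ a1+…+a4=17.817 → R4 fires; D=9 X=6 C=8
Draw 4: a1=1.086, a2=1.845, a3=1.304, a4=13.488, a0=17.723; τ=−ln(0.9001)/17.723=0.006 → t=0.213; u2·a0=0.3583·17.723=6.350; a1+…+a3=4.235 < 6.350 ≤ a1+…+a4=17.723 → R4 fires; D=10 X=5 C=9
Draw 5: a1=0.905, a2=2.050, a3=1.467, a4=12.645, a0=17.067; τ=−ln(0.1206)/17.067=0.124 → t=0.337; u2·a0=0.3408·17.067=5.816; a1+…+a3=4.422 < 5.816 ≤ a1+…+a4=17.067 → R4 fires; D=11 X=4 C=10
Draw 6: a1=0.724, a2=2.255, a3=1.630, a4=11.240, a0=15.849; τ=−ln(0.7816)/15.849=0.016 → t=0.352; u2·a0=0.0718·15.849=1.138; a1=0.724 < 1.138 ≤ a1+a2=2.979 → R2 fires; D=12 X=6 C=10
Draw 7: a1=1.086, a2=2.460, a3=1.630, a4=16.860, a0=22.036; τ=−ln(0.2530)/22.036=0.062 → t=0.415; u2·a0=0.7479·22.036=16.481; a1+…+a3=5.176 < 16.481 ≤ a1+…+a4=22.036 → R4 fires; D=13 X=5 C=11
Draw 8: a1=0.905, a2=2.665, a3=1.793, a4=15.455, a0=20.818; τ=−ln(0.4763)/20.818=0.036 → t=0.450; u2·a0=0.0162·20.818=0.337 ≤ a1=0.905 → R1 fires; D=13 X=5 C=13
Draw 9: a1=0.905, a2=2.665, a3=2.119, a4=18.265, a0=23.954; τ=−ln(0.0977)/23.954=0.097 → t=0.547; u2·a0=0.0562·23.954=1.346; a1=0.905 < 1.346 ≤ a1+a2=3.570 → R2 fires; D=14 X=7 C=13
Draw 10: a1=1.267, a2=2.870, a3=2.119, a4=25.571, a0=31.827; τ=−ln(0.2787)/31.827=0.040 → t=0.587; u2·a0=0.9713·31.827=30.914; a1+…+a3=6.256 < 30.914 ≤ a1+…+a4=31.827 → R4 fires; D=15 X=6 C=14
Draw 11: a1=1.086, a2=3.075, a3=2.282, a4=23.604, a0=30.047; τ=−ln(0.3126)/30.047=0.039 → t=0.626; u2·a0=0.3639·30.047=10.934; a1+…+a3=6.443 < 10.934 ≤ a1+…+a4=30.047 → R4 fires; D=16 X=5 C=15
Draw 12: a1=0.905, a2=3.280, a3=2.445, a4=21.075, a0=27.705; τ=−ln(0.1243)/27.705=0.075 → t=0.701 > T=0.69: stop.
D first becomes ≥ 11 when it reaches 11 at the event at t=0.337.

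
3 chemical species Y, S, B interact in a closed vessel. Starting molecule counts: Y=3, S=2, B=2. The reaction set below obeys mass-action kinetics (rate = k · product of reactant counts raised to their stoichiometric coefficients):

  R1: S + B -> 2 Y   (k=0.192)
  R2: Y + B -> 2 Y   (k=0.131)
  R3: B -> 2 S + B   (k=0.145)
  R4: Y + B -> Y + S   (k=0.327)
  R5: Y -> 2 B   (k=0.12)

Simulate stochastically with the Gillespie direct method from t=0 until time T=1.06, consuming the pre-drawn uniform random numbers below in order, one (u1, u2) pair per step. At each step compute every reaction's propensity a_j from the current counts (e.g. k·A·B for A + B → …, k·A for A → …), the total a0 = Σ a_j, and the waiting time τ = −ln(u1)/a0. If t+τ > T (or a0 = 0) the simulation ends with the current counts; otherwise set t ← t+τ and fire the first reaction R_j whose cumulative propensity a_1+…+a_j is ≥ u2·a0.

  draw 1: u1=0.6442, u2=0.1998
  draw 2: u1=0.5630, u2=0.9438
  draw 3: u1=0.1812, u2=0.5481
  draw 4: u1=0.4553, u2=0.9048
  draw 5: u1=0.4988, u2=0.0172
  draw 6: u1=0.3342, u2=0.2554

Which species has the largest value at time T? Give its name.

Dominant species at T: Y

t=0.000: Y=3 S=2 B=2
Draw 1: a1=0.768, a2=0.786, a3=0.290, a4=1.962, a5=0.360, a0=4.166; τ=−ln(0.6442)/4.166=0.106 → t=0.106; u2·a0=0.1998·4.166=0.832; a1=0.768 < 0.832 ≤ a1+a2=1.554 → R2 fires; Y=4 S=2 B=1
Draw 2: a1=0.384, a2=0.524, a3=0.145, a4=1.308, a5=0.480, a0=2.841; τ=−ln(0.5630)/2.841=0.202 → t=0.308; u2·a0=0.9438·2.841=2.681; a1+…+a4=2.361 < 2.681 ≤ a1+…+a5=2.841 → R5 fires; Y=3 S=2 B=3
Draw 3: a1=1.152, a2=1.179, a3=0.435, a4=2.943, a5=0.360, a0=6.069; τ=−ln(0.1812)/6.069=0.281 → t=0.589; u2·a0=0.5481·6.069=3.326; a1+…+a3=2.766 < 3.326 ≤ a1+…+a4=5.709 → R4 fires; Y=3 S=3 B=2
Draw 4: a1=1.152, a2=0.786, a3=0.290, a4=1.962, a5=0.360, a0=4.550; τ=−ln(0.4553)/4.550=0.173 → t=0.762; u2·a0=0.9048·4.550=4.117; a1+…+a3=2.228 < 4.117 ≤ a1+…+a4=4.190 → R4 fires; Y=3 S=4 B=1
Draw 5: a1=0.768, a2=0.393, a3=0.145, a4=0.981, a5=0.360, a0=2.647; τ=−ln(0.4988)/2.647=0.263 → t=1.025; u2·a0=0.0172·2.647=0.046 ≤ a1=0.768 → R1 fires; Y=5 S=3 B=0
Draw 6: a1=0.000, a2=0.000, a3=0.000, a4=0.000, a5=0.600, a0=0.600; τ=−ln(0.3342)/0.600=1.827 → t=2.852 > T=1.06: stop.
At T=1.06: Y=5 S=3 B=0; the largest is Y.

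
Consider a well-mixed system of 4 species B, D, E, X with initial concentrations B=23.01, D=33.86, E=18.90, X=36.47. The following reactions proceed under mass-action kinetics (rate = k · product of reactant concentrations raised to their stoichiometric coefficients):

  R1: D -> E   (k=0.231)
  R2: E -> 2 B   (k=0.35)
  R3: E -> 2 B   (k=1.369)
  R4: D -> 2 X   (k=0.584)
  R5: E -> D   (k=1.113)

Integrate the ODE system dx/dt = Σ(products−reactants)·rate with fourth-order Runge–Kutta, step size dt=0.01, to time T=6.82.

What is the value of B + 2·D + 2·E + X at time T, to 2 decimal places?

Value at T = 165.00

Check how each reaction changes W = B + 2·D + 2·E + X (weight of products minus weight of reactants):
R1: D -> E: (2·1) − (2·1) = 2 − 2 = 0
R2: E -> 2 B: (1·2) − (2·1) = 2 − 2 = 0
R3: E -> 2 B: (1·2) − (2·1) = 2 − 2 = 0
R4: D -> 2 X: (1·2) − (2·1) = 2 − 2 = 0
R5: E -> D: (2·1) − (2·1) = 2 − 2 = 0
Every reaction leaves W unchanged, so W is conserved and no simulation is needed: W(T) = W(0) = 23.01 + 2·33.86 + 2·18.90 + 36.47 = 165.00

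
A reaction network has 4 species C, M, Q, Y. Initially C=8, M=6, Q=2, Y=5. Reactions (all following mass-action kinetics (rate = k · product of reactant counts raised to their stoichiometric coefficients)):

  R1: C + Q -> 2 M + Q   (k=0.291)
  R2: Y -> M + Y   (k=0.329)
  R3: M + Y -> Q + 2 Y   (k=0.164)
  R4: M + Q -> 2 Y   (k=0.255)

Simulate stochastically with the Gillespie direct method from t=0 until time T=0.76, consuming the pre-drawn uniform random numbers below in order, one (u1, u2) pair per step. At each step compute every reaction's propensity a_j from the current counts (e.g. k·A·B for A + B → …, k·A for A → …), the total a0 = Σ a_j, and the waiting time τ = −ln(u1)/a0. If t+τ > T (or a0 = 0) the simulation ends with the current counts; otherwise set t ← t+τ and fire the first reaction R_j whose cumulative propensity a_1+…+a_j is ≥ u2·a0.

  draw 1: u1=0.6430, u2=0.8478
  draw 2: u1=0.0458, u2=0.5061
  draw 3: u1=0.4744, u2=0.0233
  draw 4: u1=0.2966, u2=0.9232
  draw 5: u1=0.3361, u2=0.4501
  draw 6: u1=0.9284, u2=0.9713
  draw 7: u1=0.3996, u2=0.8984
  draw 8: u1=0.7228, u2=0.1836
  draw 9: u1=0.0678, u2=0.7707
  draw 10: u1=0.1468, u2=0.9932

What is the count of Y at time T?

t=0.000: C=8 M=6 Q=2 Y=5
Draw 1: a1=4.656, a2=1.645, a3=4.920, a4=3.060, a0=14.281; τ=−ln(0.6430)/14.281=0.031 → t=0.031; u2·a0=0.8478·14.281=12.107; a1+…+a3=11.221 < 12.107 ≤ a1+…+a4=14.281 → R4 fires; C=8 M=5 Q=1 Y=7
Draw 2: a1=2.328, a2=2.303, a3=5.740, a4=1.275, a0=11.646; τ=−ln(0.0458)/11.646=0.265 → t=0.296; u2·a0=0.5061·11.646=5.894; a1+a2=4.631 < 5.894 ≤ a1+…+a3=10.371 → R3 fires; C=8 M=4 Q=2 Y=8
Draw 3: a1=4.656, a2=2.632, a3=5.248, a4=2.040, a0=14.576; τ=−ln(0.4744)/14.576=0.051 → t=0.347; u2·a0=0.0233·14.576=0.340 ≤ a1=4.656 → R1 fires; C=7 M=6 Q=2 Y=8
Draw 4: a1=4.074, a2=2.632, a3=7.872, a4=3.060, a0=17.638; τ=−ln(0.2966)/17.638=0.069 → t=0.416; u2·a0=0.9232·17.638=16.283; a1+…+a3=14.578 < 16.283 ≤ a1+…+a4=17.638 → R4 fires; C=7 M=5 Q=1 Y=10
Draw 5: a1=2.037, a2=3.290, a3=8.200, a4=1.275, a0=14.802; τ=−ln(0.3361)/14.802=0.074 → t=0.489; u2·a0=0.4501·14.802=6.662; a1+a2=5.327 < 6.662 ≤ a1+…+a3=13.527 → R3 fires; C=7 M=4 Q=2 Y=11
Draw 6: a1=4.074, a2=3.619, a3=7.216, a4=2.040, a0=16.949; τ=−ln(0.9284)/16.949=0.004 → t=0.494; u2·a0=0.9713·16.949=16.463; a1+…+a3=14.909 < 16.463 ≤ a1+…+a4=16.949 → R4 fires; C=7 M=3 Q=1 Y=13
Draw 7: a1=2.037, a2=4.277, a3=6.396, a4=0.765, a0=13.475; τ=−ln(0.3996)/13.475=0.068 → t=0.562; u2·a0=0.8984·13.475=12.106; a1+a2=6.314 < 12.106 ≤ a1+…+a3=12.710 → R3 fires; C=7 M=2 Q=2 Y=14
Draw 8: a1=4.074, a2=4.606, a3=4.592, a4=1.020, a0=14.292; τ=−ln(0.7228)/14.292=0.023 → t=0.585; u2·a0=0.1836·14.292=2.624 ≤ a1=4.074 → R1 fires; C=6 M=4 Q=2 Y=14
Draw 9: a1=3.492, a2=4.606, a3=9.184, a4=2.040, a0=19.322; τ=−ln(0.0678)/19.322=0.139 → t=0.724; u2·a0=0.7707·19.322=14.891; a1+a2=8.098 < 14.891 ≤ a1+…+a3=17.282 → R3 fires; C=6 M=3 Q=3 Y=15
Draw 10: a1=5.238, a2=4.935, a3=7.380, a4=2.295, a0=19.848; τ=−ln(0.1468)/19.848=0.097 → t=0.821 > T=0.76: stop.
Read off Y at T=0.76: 15

Y at T = 15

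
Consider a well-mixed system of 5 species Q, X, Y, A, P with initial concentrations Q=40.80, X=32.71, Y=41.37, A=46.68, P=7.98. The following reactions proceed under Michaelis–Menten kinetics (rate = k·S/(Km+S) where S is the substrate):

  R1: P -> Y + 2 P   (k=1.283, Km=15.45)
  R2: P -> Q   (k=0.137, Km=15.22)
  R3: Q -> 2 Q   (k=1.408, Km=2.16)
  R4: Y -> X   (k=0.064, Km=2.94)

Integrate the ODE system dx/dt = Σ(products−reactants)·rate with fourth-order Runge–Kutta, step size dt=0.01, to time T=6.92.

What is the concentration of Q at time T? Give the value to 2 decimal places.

Q at T = 50.46

RK4 with dt=0.01: 692 steps to T=6.92. Trajectory (selected grid times):
t=0.00: Q=40.80 X=32.71 Y=41.37 A=46.68 P=7.98
t=0.77: Q=41.87 X=32.76 Y=41.66 A=46.68 P=8.28
t=1.54: Q=42.94 X=32.80 Y=41.97 A=46.68 P=8.60
t=2.31: Q=44.01 X=32.85 Y=42.28 A=46.68 P=8.91
t=3.08: Q=45.08 X=32.89 Y=42.60 A=46.68 P=9.24
t=3.84: Q=46.14 X=32.94 Y=42.92 A=46.68 P=9.57
t=4.61: Q=47.22 X=32.99 Y=43.26 A=46.68 P=9.91
t=5.38: Q=48.30 X=33.03 Y=43.60 A=46.68 P=10.26
t=6.15: Q=49.38 X=33.08 Y=43.95 A=46.68 P=10.61
t=6.92: Q=50.46 X=33.12 Y=44.31 A=46.68 P=10.98
Read off Q at T=6.92: 50.46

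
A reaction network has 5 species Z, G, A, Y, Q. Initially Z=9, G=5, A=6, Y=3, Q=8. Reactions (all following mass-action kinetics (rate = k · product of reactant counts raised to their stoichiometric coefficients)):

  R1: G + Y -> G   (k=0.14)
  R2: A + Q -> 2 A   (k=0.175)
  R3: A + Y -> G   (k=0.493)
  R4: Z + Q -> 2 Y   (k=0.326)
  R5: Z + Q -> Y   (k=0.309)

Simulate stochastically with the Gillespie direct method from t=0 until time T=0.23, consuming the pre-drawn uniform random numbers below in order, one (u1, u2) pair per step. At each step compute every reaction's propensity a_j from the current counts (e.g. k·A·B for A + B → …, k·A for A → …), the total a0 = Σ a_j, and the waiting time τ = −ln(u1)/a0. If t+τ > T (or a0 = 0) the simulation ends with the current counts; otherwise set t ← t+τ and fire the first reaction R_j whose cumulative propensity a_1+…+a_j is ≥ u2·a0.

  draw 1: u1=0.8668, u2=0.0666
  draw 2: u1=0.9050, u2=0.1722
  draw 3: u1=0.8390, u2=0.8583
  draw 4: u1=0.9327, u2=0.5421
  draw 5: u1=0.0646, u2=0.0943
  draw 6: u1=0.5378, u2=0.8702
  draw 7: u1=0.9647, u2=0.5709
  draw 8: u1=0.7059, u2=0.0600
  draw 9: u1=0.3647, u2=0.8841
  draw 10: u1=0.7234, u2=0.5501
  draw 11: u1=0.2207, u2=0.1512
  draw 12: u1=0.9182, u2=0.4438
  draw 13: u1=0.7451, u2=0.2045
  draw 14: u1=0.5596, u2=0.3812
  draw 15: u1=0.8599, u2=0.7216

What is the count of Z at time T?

Z at T = 5

t=0.000: Z=9 G=5 A=6 Y=3 Q=8
Draw 1: a1=2.100, a2=8.400, a3=8.874, a4=23.472, a5=22.248, a0=65.094; τ=−ln(0.8668)/65.094=0.002 → t=0.002; u2·a0=0.0666·65.094=4.335; a1=2.100 < 4.335 ≤ a1+a2=10.500 → R2 fires; Z=9 G=5 A=7 Y=3 Q=7
Draw 2: a1=2.100, a2=8.575, a3=10.353, a4=20.538, a5=19.467, a0=61.033; τ=−ln(0.9050)/61.033=0.002 → t=0.004; u2·a0=0.1722·61.033=10.510; a1=2.100 < 10.510 ≤ a1+a2=10.675 → R2 fires; Z=9 G=5 A=8 Y=3 Q=6
Draw 3: a1=2.100, a2=8.400, a3=11.832, a4=17.604, a5=16.686, a0=56.622; τ=−ln(0.8390)/56.622=0.003 → t=0.007; u2·a0=0.8583·56.622=48.599; a1+…+a4=39.936 < 48.599 ≤ a1+…+a5=56.622 → R5 fires; Z=8 G=5 A=8 Y=4 Q=5
Draw 4: a1=2.800, a2=7.000, a3=15.776, a4=13.040, a5=12.360, a0=50.976; τ=−ln(0.9327)/50.976=0.001 → t=0.008; u2·a0=0.5421·50.976=27.634; a1+…+a3=25.576 < 27.634 ≤ a1+…+a4=38.616 → R4 fires; Z=7 G=5 A=8 Y=6 Q=4
Draw 5: a1=4.200, a2=5.600, a3=23.664, a4=9.128, a5=8.652, a0=51.244; τ=−ln(0.0646)/51.244=0.053 → t=0.062; u2·a0=0.0943·51.244=4.832; a1=4.200 < 4.832 ≤ a1+a2=9.800 → R2 fires; Z=7 G=5 A=9 Y=6 Q=3
Draw 6: a1=4.200, a2=4.725, a3=26.622, a4=6.846, a5=6.489, a0=48.882; τ=−ln(0.5378)/48.882=0.013 → t=0.074; u2·a0=0.8702·48.882=42.537; a1+…+a4=42.393 < 42.537 ≤ a1+…+a5=48.882 → R5 fires; Z=6 G=5 A=9 Y=7 Q=2
Draw 7: a1=4.900, a2=3.150, a3=31.059, a4=3.912, a5=3.708, a0=46.729; τ=−ln(0.9647)/46.729=0.001 → t=0.075; u2·a0=0.5709·46.729=26.678; a1+a2=8.050 < 26.678 ≤ a1+…+a3=39.109 → R3 fires; Z=6 G=6 A=8 Y=6 Q=2
Draw 8: a1=5.040, a2=2.800, a3=23.664, a4=3.912, a5=3.708, a0=39.124; τ=−ln(0.7059)/39.124=0.009 → t=0.084; u2·a0=0.0600·39.124=2.347 ≤ a1=5.040 → R1 fires; Z=6 G=6 A=8 Y=5 Q=2
Draw 9: a1=4.200, a2=2.800, a3=19.720, a4=3.912, a5=3.708, a0=34.340; τ=−ln(0.3647)/34.340=0.029 → t=0.113; u2·a0=0.8841·34.340=30.360; a1+…+a3=26.720 < 30.360 ≤ a1+…+a4=30.632 → R4 fires; Z=5 G=6 A=8 Y=7 Q=1
Draw 10: a1=5.880, a2=1.400, a3=27.608, a4=1.630, a5=1.545, a0=38.063; τ=−ln(0.7234)/38.063=0.009 → t=0.122; u2·a0=0.5501·38.063=20.938; a1+a2=7.280 < 20.938 ≤ a1+…+a3=34.888 → R3 fires; Z=5 G=7 A=7 Y=6 Q=1
Draw 11: a1=5.880, a2=1.225, a3=20.706, a4=1.630, a5=1.545, a0=30.986; τ=−ln(0.2207)/30.986=0.049 → t=0.171; u2·a0=0.1512·30.986=4.685 ≤ a1=5.880 → R1 fires; Z=5 G=7 A=7 Y=5 Q=1
Draw 12: a1=4.900, a2=1.225, a3=17.255, a4=1.630, a5=1.545, a0=26.555; τ=−ln(0.9182)/26.555=0.003 → t=0.174; u2·a0=0.4438·26.555=11.785; a1+a2=6.125 < 11.785 ≤ a1+…+a3=23.380 → R3 fires; Z=5 G=8 A=6 Y=4 Q=1
Draw 13: a1=4.480, a2=1.050, a3=11.832, a4=1.630, a5=1.545, a0=20.537; τ=−ln(0.7451)/20.537=0.014 → t=0.188; u2·a0=0.2045·20.537=4.200 ≤ a1=4.480 → R1 fires; Z=5 G=8 A=6 Y=3 Q=1
Draw 14: a1=3.360, a2=1.050, a3=8.874, a4=1.630, a5=1.545, a0=16.459; τ=−ln(0.5596)/16.459=0.035 → t=0.224; u2·a0=0.3812·16.459=6.274; a1+a2=4.410 < 6.274 ≤ a1+…+a3=13.284 → R3 fires; Z=5 G=9 A=5 Y=2 Q=1
Draw 15: a1=2.520, a2=0.875, a3=4.930, a4=1.630, a5=1.545, a0=11.500; τ=−ln(0.8599)/11.500=0.013 → t=0.237 > T=0.23: stop.
Read off Z at T=0.23: 5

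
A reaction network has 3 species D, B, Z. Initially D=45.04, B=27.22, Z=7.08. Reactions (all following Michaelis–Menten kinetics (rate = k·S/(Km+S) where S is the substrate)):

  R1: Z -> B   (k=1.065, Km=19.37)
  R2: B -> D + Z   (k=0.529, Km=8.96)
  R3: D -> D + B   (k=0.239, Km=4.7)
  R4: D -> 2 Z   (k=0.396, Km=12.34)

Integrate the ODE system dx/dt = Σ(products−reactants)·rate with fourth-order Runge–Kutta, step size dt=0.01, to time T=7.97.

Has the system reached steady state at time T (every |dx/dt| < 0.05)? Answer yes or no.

Steady state at T: no

RK4 with dt=0.01: 797 steps to T=7.97. Trajectory (selected grid times):
t=0.00: D=45.04 B=27.22 Z=7.08
t=0.89: D=45.12 B=27.32 Z=7.73
t=1.77: D=45.19 B=27.43 Z=8.35
t=2.66: D=45.27 B=27.57 Z=8.97
t=3.54: D=45.35 B=27.71 Z=9.56
t=4.43: D=45.43 B=27.86 Z=10.15
t=5.31: D=45.51 B=28.03 Z=10.72
t=6.20: D=45.59 B=28.21 Z=11.29
t=7.08: D=45.67 B=28.40 Z=11.84
t=7.97: D=45.75 B=28.60 Z=12.39
Rates at T: R1=0.4155, R2=0.4028, R3=0.2167, R4=0.3119
dx/dt at T (Σ net stoichiometry × rate): D=+0.0909, B=+0.2295, Z=+0.6110
Largest |dx/dt| is |+0.6110| (Z) ≥ 0.05 → not steady.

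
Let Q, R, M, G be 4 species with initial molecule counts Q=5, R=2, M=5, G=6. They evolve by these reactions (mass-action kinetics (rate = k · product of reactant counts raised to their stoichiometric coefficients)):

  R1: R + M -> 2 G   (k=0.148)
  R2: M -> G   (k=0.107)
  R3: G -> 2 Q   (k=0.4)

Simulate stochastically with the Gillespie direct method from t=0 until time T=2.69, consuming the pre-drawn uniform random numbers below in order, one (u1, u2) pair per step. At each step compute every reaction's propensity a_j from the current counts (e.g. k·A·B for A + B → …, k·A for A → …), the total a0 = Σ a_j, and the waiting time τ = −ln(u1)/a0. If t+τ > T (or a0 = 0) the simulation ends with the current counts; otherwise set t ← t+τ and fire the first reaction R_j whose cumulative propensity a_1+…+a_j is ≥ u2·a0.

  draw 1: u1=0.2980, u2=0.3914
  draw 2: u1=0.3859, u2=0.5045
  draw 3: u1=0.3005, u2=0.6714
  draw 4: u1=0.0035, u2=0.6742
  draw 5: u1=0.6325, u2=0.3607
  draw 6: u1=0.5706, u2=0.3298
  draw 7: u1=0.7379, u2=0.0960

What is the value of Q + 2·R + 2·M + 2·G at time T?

Check how each reaction changes W = Q + 2·R + 2·M + 2·G (weight of products minus weight of reactants):
R1: R + M -> 2 G: (2·2) − (2·1 + 2·1) = 4 − 4 = 0
R2: M -> G: (2·1) − (2·1) = 2 − 2 = 0
R3: G -> 2 Q: (1·2) − (2·1) = 2 − 2 = 0
Every reaction leaves W unchanged, so W is conserved and no simulation is needed: W(T) = W(0) = 5 + 2·2 + 2·5 + 2·6 = 31

Value at T = 31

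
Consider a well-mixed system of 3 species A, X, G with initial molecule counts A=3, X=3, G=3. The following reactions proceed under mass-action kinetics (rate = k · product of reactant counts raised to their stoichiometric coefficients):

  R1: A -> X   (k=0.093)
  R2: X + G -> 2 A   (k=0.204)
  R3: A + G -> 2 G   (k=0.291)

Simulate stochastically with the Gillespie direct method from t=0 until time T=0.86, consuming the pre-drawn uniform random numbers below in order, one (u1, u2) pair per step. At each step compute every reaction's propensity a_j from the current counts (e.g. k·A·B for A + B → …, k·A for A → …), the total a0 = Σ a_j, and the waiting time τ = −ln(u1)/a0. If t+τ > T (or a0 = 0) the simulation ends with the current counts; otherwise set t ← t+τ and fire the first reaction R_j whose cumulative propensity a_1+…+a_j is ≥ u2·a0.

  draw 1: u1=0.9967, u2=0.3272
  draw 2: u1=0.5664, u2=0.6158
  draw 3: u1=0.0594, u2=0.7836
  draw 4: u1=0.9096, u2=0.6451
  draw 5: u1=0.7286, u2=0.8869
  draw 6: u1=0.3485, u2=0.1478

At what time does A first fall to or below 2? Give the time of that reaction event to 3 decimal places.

Threshold first reached at t = 0.709

t=0.000: A=3 X=3 G=3
Draw 1: a1=0.279, a2=1.836, a3=2.619, a0=4.734; τ=−ln(0.9967)/4.734=0.001 → t=0.001; u2·a0=0.3272·4.734=1.549; a1=0.279 < 1.549 ≤ a1+a2=2.115 → R2 fires; A=5 X=2 G=2
Draw 2: a1=0.465, a2=0.816, a3=2.910, a0=4.191; τ=−ln(0.5664)/4.191=0.136 → t=0.136; u2·a0=0.6158·4.191=2.581; a1+a2=1.281 < 2.581 ≤ a1+…+a3=4.191 → R3 fires; A=4 X=2 G=3
Draw 3: a1=0.372, a2=1.224, a3=3.492, a0=5.088; τ=−ln(0.0594)/5.088=0.555 → t=0.691; u2·a0=0.7836·5.088=3.987; a1+a2=1.596 < 3.987 ≤ a1+…+a3=5.088 → R3 fires; A=3 X=2 G=4
Draw 4: a1=0.279, a2=1.632, a3=3.492, a0=5.403; τ=−ln(0.9096)/5.403=0.018 → t=0.709; u2·a0=0.6451·5.403=3.485; a1+a2=1.911 < 3.485 ≤ a1+…+a3=5.403 → R3 fires; A=2 X=2 G=5
Draw 5: a1=0.186, a2=2.040, a3=2.910, a0=5.136; τ=−ln(0.7286)/5.136=0.062 → t=0.770; u2·a0=0.8869·5.136=4.555; a1+a2=2.226 < 4.555 ≤ a1+…+a3=5.136 → R3 fires; A=1 X=2 G=6
Draw 6: a1=0.093, a2=2.448, a3=1.746, a0=4.287; τ=−ln(0.3485)/4.287=0.246 → t=1.016 > T=0.86: stop.
A first becomes ≤ 2 when it reaches 2 at the event at t=0.709.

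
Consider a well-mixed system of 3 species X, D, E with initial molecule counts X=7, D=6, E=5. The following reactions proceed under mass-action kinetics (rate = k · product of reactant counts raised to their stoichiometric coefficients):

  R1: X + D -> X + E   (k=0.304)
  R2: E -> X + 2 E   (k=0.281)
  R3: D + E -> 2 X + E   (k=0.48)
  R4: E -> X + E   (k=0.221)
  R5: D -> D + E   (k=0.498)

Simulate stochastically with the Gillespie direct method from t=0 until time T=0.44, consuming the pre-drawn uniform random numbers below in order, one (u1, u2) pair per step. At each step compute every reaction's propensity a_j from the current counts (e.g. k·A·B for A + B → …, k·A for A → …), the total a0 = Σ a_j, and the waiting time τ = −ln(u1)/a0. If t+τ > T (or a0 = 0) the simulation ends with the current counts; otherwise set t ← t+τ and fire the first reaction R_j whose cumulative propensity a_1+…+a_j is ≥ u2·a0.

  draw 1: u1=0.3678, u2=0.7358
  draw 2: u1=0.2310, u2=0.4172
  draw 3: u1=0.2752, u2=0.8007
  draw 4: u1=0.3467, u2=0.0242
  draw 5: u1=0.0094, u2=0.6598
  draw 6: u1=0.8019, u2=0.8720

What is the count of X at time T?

X at T = 13

t=0.000: X=7 D=6 E=5
Draw 1: a1=12.768, a2=1.405, a3=14.400, a4=1.105, a5=2.988, a0=32.666; τ=−ln(0.3678)/32.666=0.031 → t=0.031; u2·a0=0.7358·32.666=24.036; a1+a2=14.173 < 24.036 ≤ a1+…+a3=28.573 → R3 fires; X=9 D=5 E=5
Draw 2: a1=13.680, a2=1.405, a3=12.000, a4=1.105, a5=2.490, a0=30.680; τ=−ln(0.2310)/30.680=0.048 → t=0.078; u2·a0=0.4172·30.680=12.800 ≤ a1=13.680 → R1 fires; X=9 D=4 E=6
Draw 3: a1=10.944, a2=1.686, a3=11.520, a4=1.326, a5=1.992, a0=27.468; τ=−ln(0.2752)/27.468=0.047 → t=0.125; u2·a0=0.8007·27.468=21.994; a1+a2=12.630 < 21.994 ≤ a1+…+a3=24.150 → R3 fires; X=11 D=3 E=6
Draw 4: a1=10.032, a2=1.686, a3=8.640, a4=1.326, a5=1.494, a0=23.178; τ=−ln(0.3467)/23.178=0.046 → t=0.171; u2·a0=0.0242·23.178=0.561 ≤ a1=10.032 → R1 fires; X=11 D=2 E=7
Draw 5: a1=6.688, a2=1.967, a3=6.720, a4=1.547, a5=0.996, a0=17.918; τ=−ln(0.0094)/17.918=0.260 → t=0.432; u2·a0=0.6598·17.918=11.822; a1+a2=8.655 < 11.822 ≤ a1+…+a3=15.375 → R3 fires; X=13 D=1 E=7
Draw 6: a1=3.952, a2=1.967, a3=3.360, a4=1.547, a5=0.498, a0=11.324; τ=−ln(0.8019)/11.324=0.019 → t=0.451 > T=0.44: stop.
Read off X at T=0.44: 13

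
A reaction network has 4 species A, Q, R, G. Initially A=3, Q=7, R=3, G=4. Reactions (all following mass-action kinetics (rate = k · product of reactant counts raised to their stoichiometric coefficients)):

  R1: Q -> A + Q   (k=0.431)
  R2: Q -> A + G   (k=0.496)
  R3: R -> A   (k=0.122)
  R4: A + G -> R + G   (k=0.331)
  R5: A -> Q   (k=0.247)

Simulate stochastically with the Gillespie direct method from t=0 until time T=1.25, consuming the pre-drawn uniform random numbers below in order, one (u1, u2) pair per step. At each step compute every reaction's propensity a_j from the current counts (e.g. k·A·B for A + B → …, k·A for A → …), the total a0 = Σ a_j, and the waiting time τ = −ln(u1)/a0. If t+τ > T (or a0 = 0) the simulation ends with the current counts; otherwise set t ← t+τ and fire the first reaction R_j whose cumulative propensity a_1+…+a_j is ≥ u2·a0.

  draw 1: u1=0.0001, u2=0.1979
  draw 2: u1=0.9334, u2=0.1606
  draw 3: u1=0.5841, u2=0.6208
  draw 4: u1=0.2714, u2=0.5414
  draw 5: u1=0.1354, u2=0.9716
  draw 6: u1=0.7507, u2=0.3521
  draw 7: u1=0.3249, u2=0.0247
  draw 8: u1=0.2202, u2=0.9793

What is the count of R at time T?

t=0.000: A=3 Q=7 R=3 G=4
Draw 1: a1=3.017, a2=3.472, a3=0.366, a4=3.972, a5=0.741, a0=11.568; τ=−ln(0.0001)/11.568=0.796 → t=0.796; u2·a0=0.1979·11.568=2.289 ≤ a1=3.017 → R1 fires; A=4 Q=7 R=3 G=4
Draw 2: a1=3.017, a2=3.472, a3=0.366, a4=5.296, a5=0.988, a0=13.139; τ=−ln(0.9334)/13.139=0.005 → t=0.801; u2·a0=0.1606·13.139=2.110 ≤ a1=3.017 → R1 fires; A=5 Q=7 R=3 G=4
Draw 3: a1=3.017, a2=3.472, a3=0.366, a4=6.620, a5=1.235, a0=14.710; τ=−ln(0.5841)/14.710=0.037 → t=0.838; u2·a0=0.6208·14.710=9.132; a1+…+a3=6.855 < 9.132 ≤ a1+…+a4=13.475 → R4 fires; A=4 Q=7 R=4 G=4
Draw 4: a1=3.017, a2=3.472, a3=0.488, a4=5.296, a5=0.988, a0=13.261; τ=−ln(0.2714)/13.261=0.098 → t=0.936; u2·a0=0.5414·13.261=7.180; a1+…+a3=6.977 < 7.180 ≤ a1+…+a4=12.273 → R4 fires; A=3 Q=7 R=5 G=4
Draw 5: a1=3.017, a2=3.472, a3=0.610, a4=3.972, a5=0.741, a0=11.812; τ=−ln(0.1354)/11.812=0.169 → t=1.106; u2·a0=0.9716·11.812=11.477; a1+…+a4=11.071 < 11.477 ≤ a1+…+a5=11.812 → R5 fires; A=2 Q=8 R=5 G=4
Draw 6: a1=3.448, a2=3.968, a3=0.610, a4=2.648, a5=0.494, a0=11.168; τ=−ln(0.7507)/11.168=0.026 → t=1.131; u2·a0=0.3521·11.168=3.932; a1=3.448 < 3.932 ≤ a1+a2=7.416 → R2 fires; A=3 Q=7 R=5 G=5
Draw 7: a1=3.017, a2=3.472, a3=0.610, a4=4.965, a5=0.741, a0=12.805; τ=−ln(0.3249)/12.805=0.088 → t=1.219; u2·a0=0.0247·12.805=0.316 ≤ a1=3.017 → R1 fires; A=4 Q=7 R=5 G=5
Draw 8: a1=3.017, a2=3.472, a3=0.610, a4=6.620, a5=0.988, a0=14.707; τ=−ln(0.2202)/14.707=0.103 → t=1.322 > T=1.25: stop.
Read off R at T=1.25: 5

R at T = 5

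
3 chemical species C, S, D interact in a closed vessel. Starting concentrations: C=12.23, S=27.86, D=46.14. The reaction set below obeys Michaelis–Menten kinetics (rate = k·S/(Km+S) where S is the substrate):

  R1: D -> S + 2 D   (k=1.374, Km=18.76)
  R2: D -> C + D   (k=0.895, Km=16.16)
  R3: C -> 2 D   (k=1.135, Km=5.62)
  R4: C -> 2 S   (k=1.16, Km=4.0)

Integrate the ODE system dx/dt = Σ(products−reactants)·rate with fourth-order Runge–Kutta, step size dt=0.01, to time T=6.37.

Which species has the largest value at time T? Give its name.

Dominant species at T: D

RK4 with dt=0.01: 637 steps to T=6.37. Trajectory (selected grid times):
t=0.00: C=12.23 S=27.86 D=46.14
t=0.71: C=11.54 S=29.79 D=47.93
t=1.42: C=10.87 S=31.71 D=49.71
t=2.12: C=10.24 S=33.59 D=51.45
t=2.83: C=9.63 S=35.48 D=53.20
t=3.54: C=9.04 S=37.36 D=54.93
t=4.25: C=8.47 S=39.22 D=56.64
t=4.95: C=7.94 S=41.03 D=58.30
t=5.66: C=7.44 S=42.86 D=59.98
t=6.37: C=6.96 S=44.66 D=61.63
At T=6.37: C=6.96 S=44.66 D=61.63; the largest is D.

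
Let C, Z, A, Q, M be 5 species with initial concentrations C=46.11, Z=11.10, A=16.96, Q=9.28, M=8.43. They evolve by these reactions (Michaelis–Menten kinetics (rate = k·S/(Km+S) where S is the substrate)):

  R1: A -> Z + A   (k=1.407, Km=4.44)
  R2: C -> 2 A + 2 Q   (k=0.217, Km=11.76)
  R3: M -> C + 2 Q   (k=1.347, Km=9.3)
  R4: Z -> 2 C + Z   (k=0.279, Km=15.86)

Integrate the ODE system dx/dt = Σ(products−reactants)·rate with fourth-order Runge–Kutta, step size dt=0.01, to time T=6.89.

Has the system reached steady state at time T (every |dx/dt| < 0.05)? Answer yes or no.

Steady state at T: no

RK4 with dt=0.01: 689 steps to T=6.89. Trajectory (selected grid times):
t=0.00: C=46.11 Z=11.10 A=16.96 Q=9.28 M=8.43
t=0.77: C=46.64 Z=11.96 A=17.23 Q=10.52 M=7.94
t=1.53: C=47.16 Z=12.81 A=17.49 Q=11.71 M=7.48
t=2.30: C=47.68 Z=13.68 A=17.76 Q=12.89 M=7.03
t=3.06: C=48.18 Z=14.53 A=18.02 Q=14.02 M=6.59
t=3.83: C=48.67 Z=15.40 A=18.29 Q=15.13 M=6.17
t=4.59: C=49.15 Z=16.27 A=18.56 Q=16.20 M=5.77
t=5.36: C=49.63 Z=17.14 A=18.83 Q=17.24 M=5.38
t=6.12: C=50.08 Z=18.01 A=19.09 Q=18.24 M=5.02
t=6.89: C=50.53 Z=18.89 A=19.37 Q=19.22 M=4.66
Rates at T: R1=1.1446, R2=0.1760, R3=0.4497, R4=0.1517
dx/dt at T (Σ net stoichiometry × rate): C=+0.5770, Z=+1.1446, A=+0.3521, Q=+1.2514, M=-0.4497
Largest |dx/dt| is |+1.2514| (Q) ≥ 0.05 → not steady.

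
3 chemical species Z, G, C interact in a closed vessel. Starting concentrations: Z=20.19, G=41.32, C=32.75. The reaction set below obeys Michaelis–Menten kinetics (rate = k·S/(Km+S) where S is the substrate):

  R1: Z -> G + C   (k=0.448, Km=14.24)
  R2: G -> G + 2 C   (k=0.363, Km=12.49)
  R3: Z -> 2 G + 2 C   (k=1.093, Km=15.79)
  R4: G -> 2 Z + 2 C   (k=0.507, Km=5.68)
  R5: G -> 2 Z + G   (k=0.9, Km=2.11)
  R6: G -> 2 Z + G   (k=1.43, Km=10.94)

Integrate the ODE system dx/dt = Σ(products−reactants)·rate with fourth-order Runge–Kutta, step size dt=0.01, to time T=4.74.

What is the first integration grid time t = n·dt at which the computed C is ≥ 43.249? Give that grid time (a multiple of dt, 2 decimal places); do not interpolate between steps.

Threshold first reached at t = 3.37

RK4 with dt=0.01: 474 steps to T=4.74. Trajectory (selected grid times):
t=0.00: Z=20.19 G=41.32 C=32.75
t=0.53: Z=22.30 G=41.89 C=34.33
t=1.05: Z=24.35 G=42.48 C=35.90
t=1.58: Z=26.43 G=43.11 C=37.54
t=2.11: Z=28.50 G=43.76 C=39.21
t=2.63: Z=30.53 G=44.43 C=40.87
t=3.16: Z=32.58 G=45.12 C=42.58
t=3.36: Z=33.36 G=45.39 C=43.23
t=3.37: Z=33.40 G=45.41 C=43.27
t=3.69: Z=34.63 G=45.84 C=44.32
t=4.21: Z=36.64 G=46.56 C=46.04
t=4.74: Z=38.68 G=47.31 C=47.81
C(3.36)=43.233 < 43.249 but C(3.37)=43.266 ≥ 43.249, so the first grid time is t=3.37.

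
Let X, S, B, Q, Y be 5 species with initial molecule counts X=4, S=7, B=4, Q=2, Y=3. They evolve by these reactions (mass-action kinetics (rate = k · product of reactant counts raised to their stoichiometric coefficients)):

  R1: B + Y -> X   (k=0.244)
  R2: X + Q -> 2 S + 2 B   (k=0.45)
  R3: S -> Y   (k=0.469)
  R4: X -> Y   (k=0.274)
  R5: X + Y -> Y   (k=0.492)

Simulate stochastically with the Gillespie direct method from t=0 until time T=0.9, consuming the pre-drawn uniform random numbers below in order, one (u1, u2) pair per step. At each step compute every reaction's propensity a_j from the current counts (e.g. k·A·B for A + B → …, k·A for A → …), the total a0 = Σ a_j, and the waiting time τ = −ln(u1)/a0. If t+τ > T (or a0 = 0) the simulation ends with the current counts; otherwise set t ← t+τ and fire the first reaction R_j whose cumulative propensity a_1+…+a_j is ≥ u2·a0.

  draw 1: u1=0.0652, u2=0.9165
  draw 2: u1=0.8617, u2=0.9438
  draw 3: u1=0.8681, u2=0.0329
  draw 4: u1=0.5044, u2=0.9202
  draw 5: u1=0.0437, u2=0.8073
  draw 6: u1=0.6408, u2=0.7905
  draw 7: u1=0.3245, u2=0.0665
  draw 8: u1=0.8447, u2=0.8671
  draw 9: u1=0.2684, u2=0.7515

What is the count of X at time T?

X at T = 1

t=0.000: X=4 S=7 B=4 Q=2 Y=3
Draw 1: a1=2.928, a2=3.600, a3=3.283, a4=1.096, a5=5.904, a0=16.811; τ=−ln(0.0652)/16.811=0.162 → t=0.162; u2·a0=0.9165·16.811=15.407; a1+…+a4=10.907 < 15.407 ≤ a1+…+a5=16.811 → R5 fires; X=3 S=7 B=4 Q=2 Y=3
Draw 2: a1=2.928, a2=2.700, a3=3.283, a4=0.822, a5=4.428, a0=14.161; τ=−ln(0.8617)/14.161=0.011 → t=0.173; u2·a0=0.9438·14.161=13.365; a1+…+a4=9.733 < 13.365 ≤ a1+…+a5=14.161 → R5 fires; X=2 S=7 B=4 Q=2 Y=3
Draw 3: a1=2.928, a2=1.800, a3=3.283, a4=0.548, a5=2.952, a0=11.511; τ=−ln(0.8681)/11.511=0.012 → t=0.185; u2·a0=0.0329·11.511=0.379 ≤ a1=2.928 → R1 fires; X=3 S=7 B=3 Q=2 Y=2
Draw 4: a1=1.464, a2=2.700, a3=3.283, a4=0.822, a5=2.952, a0=11.221; τ=−ln(0.5044)/11.221=0.061 → t=0.246; u2·a0=0.9202·11.221=10.326; a1+…+a4=8.269 < 10.326 ≤ a1+…+a5=11.221 → R5 fires; X=2 S=7 B=3 Q=2 Y=2
Draw 5: a1=1.464, a2=1.800, a3=3.283, a4=0.548, a5=1.968, a0=9.063; τ=−ln(0.0437)/9.063=0.345 → t=0.592; u2·a0=0.8073·9.063=7.317; a1+…+a4=7.095 < 7.317 ≤ a1+…+a5=9.063 → R5 fires; X=1 S=7 B=3 Q=2 Y=2
Draw 6: a1=1.464, a2=0.900, a3=3.283, a4=0.274, a5=0.984, a0=6.905; τ=−ln(0.6408)/6.905=0.064 → t=0.656; u2·a0=0.7905·6.905=5.458; a1+a2=2.364 < 5.458 ≤ a1+…+a3=5.647 → R3 fires; X=1 S=6 B=3 Q=2 Y=3
Draw 7: a1=2.196, a2=0.900, a3=2.814, a4=0.274, a5=1.476, a0=7.660; τ=−ln(0.3245)/7.660=0.147 → t=0.803; u2·a0=0.0665·7.660=0.509 ≤ a1=2.196 → R1 fires; X=2 S=6 B=2 Q=2 Y=2
Draw 8: a1=0.976, a2=1.800, a3=2.814, a4=0.548, a5=1.968, a0=8.106; τ=−ln(0.8447)/8.106=0.021 → t=0.824; u2·a0=0.8671·8.106=7.029; a1+…+a4=6.138 < 7.029 ≤ a1+…+a5=8.106 → R5 fires; X=1 S=6 B=2 Q=2 Y=2
Draw 9: a1=0.976, a2=0.900, a3=2.814, a4=0.274, a5=0.984, a0=5.948; τ=−ln(0.2684)/5.948=0.221 → t=1.045 > T=0.9: stop.
Read off X at T=0.9: 1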